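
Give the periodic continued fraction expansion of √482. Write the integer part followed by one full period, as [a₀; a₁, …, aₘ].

[21; 1, 20, 1, 42]

a₀ = ⌊√482⌋ = 21.
With m₀=0, d₀=1 and mₖ₊₁ = dₖaₖ − mₖ, dₖ₊₁ = (n − mₖ₊₁²)/dₖ, aₖ₊₁ = ⌊(a₀+mₖ₊₁)/dₖ₊₁⌋:
  k=1: m=21, d=41, a=1
  k=2: m=20, d=2, a=20
  k=3: m=20, d=41, a=1
  k=4: m=21, d=1, a=42
d=1 and a=2a₀=42 at k=4, so the next step gives (m, d) = (21, 41) again — its k=1 value — and the period has length 4.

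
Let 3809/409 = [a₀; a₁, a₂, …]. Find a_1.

3809 = 9·409 + 128   →  a_0 = 9
409 = 3·128 + 25   →  a_1 = 3

3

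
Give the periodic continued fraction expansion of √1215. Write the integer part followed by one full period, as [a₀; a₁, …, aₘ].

[34; 1, 5, 1, 68]

a₀ = ⌊√1215⌋ = 34.
With m₀=0, d₀=1 and mₖ₊₁ = dₖaₖ − mₖ, dₖ₊₁ = (n − mₖ₊₁²)/dₖ, aₖ₊₁ = ⌊(a₀+mₖ₊₁)/dₖ₊₁⌋:
  k=1: m=34, d=59, a=1
  k=2: m=25, d=10, a=5
  k=3: m=25, d=59, a=1
  k=4: m=34, d=1, a=68
d=1 and a=2a₀=68 at k=4, so the next step gives (m, d) = (34, 59) again — its k=1 value — and the period has length 4.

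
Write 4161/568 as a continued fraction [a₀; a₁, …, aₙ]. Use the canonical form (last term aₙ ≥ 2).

4161 = 7·568 + 185
568 = 3·185 + 13
185 = 14·13 + 3
13 = 4·3 + 1
3 = 3·1 + 0  (stop)
So 4161/568 = [7; 3, 14, 4, 3].

[7; 3, 14, 4, 3]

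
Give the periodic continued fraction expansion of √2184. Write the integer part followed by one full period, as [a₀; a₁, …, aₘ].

[46; 1, 2, 1, 2, 1, 92]

a₀ = ⌊√2184⌋ = 46.
With m₀=0, d₀=1 and mₖ₊₁ = dₖaₖ − mₖ, dₖ₊₁ = (n − mₖ₊₁²)/dₖ, aₖ₊₁ = ⌊(a₀+mₖ₊₁)/dₖ₊₁⌋:
  k=1: m=46, d=68, a=1
  k=2: m=22, d=25, a=2
  k=3: m=28, d=56, a=1
  k=4: m=28, d=25, a=2
  k=5: m=22, d=68, a=1
  k=6: m=46, d=1, a=92
d=1 and a=2a₀=92 at k=6, so the next step gives (m, d) = (46, 68) again — its k=1 value — and the period has length 6.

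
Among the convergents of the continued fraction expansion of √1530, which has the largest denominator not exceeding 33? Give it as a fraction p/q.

√1530 = [39; 8, 1, 2, 8, 2, 1, 8, 78, …] (period length 8).
Convergents:
  p_0/q_0 = 39/1
  p_1/q_1 = 313/8
  p_2/q_2 = 352/9
  p_3/q_3 = 1017/26
  p_4/q_4 = 8488/217
q_3 = 26 ≤ 33 < 217 = q_4, so the answer is 1017/26.

1017/26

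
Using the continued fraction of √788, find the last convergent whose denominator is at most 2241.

22036/785

√788 = [28; 14, 56, …] (period length 2).
Convergents:
  p_0/q_0 = 28/1
  p_1/q_1 = 393/14
  p_2/q_2 = 22036/785
  p_3/q_3 = 308897/11004
q_2 = 785 ≤ 2241 < 11004 = q_3, so the answer is 22036/785.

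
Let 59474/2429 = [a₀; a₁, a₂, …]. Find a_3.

59474 = 24·2429 + 1178   →  a_0 = 24
2429 = 2·1178 + 73   →  a_1 = 2
1178 = 16·73 + 10   →  a_2 = 16
73 = 7·10 + 3   →  a_3 = 7

7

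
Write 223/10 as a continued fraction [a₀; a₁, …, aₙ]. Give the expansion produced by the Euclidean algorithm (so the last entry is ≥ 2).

223 = 22×10 + 3
10 = 3×3 + 1
3 = 3×1 + 0  (stop)
So 223/10 = [22; 3, 3].

[22; 3, 3]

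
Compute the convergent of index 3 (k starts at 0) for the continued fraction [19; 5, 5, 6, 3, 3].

Using pₖ = aₖpₖ₋₁ + pₖ₋₂, qₖ = aₖqₖ₋₁ + qₖ₋₂ (with p₋₁=1, p₋₂=0, q₋₁=0, q₋₂=1):
  k=0: a=19, p=19, q=1
  k=1: a=5, p=96, q=5
  k=2: a=5, p=499, q=26
  k=3: a=6, p=3090, q=161

3090/161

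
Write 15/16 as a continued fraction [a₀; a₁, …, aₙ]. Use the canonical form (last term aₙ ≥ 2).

15 = 0×16 + 15
16 = 1×15 + 1
15 = 15×1 + 0  (stop)
So 15/16 = [0; 1, 15].

[0; 1, 15]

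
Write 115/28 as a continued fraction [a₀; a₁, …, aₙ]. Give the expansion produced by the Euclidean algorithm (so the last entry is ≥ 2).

[4; 9, 3]

115 = 4×28 + 3
28 = 9×3 + 1
3 = 3×1 + 0  (stop)
So 115/28 = [4; 9, 3].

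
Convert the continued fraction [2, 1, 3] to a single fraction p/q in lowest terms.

Using pₖ = aₖpₖ₋₁ + pₖ₋₂ and qₖ = aₖqₖ₋₁ + qₖ₋₂:
  k=0: a=2, p=2, q=1
  k=1: a=1, p=3, q=1
  k=2: a=3, p=11, q=4

11/4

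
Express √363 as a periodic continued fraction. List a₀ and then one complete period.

a₀ = ⌊√363⌋ = 19.
With m₀=0, d₀=1 and mₖ₊₁ = dₖaₖ − mₖ, dₖ₊₁ = (n − mₖ₊₁²)/dₖ, aₖ₊₁ = ⌊(a₀+mₖ₊₁)/dₖ₊₁⌋:
  k=1: m=19, d=2, a=19
  k=2: m=19, d=1, a=38
d=1 and a=2a₀=38 at k=2, so the next step gives (m, d) = (19, 2) again — its k=1 value — and the period has length 2.

[19; 19, 38]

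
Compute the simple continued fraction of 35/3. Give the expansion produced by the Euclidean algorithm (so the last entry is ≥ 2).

35 = 11*3 + 2
3 = 1*2 + 1
2 = 2*1 + 0  (stop)
So 35/3 = [11; 1, 2].

[11; 1, 2]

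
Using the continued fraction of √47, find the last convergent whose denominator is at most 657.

3942/575

√47 = [6; 1, 5, 1, 12, …] (period length 4).
Convergents:
  p_0/q_0 = 6/1
  p_1/q_1 = 7/1
  p_2/q_2 = 41/6
  p_3/q_3 = 48/7
  p_4/q_4 = 617/90
  p_5/q_5 = 665/97
  p_6/q_6 = 3942/575
  p_7/q_7 = 4607/672
q_6 = 575 ≤ 657 < 672 = q_7, so the answer is 3942/575.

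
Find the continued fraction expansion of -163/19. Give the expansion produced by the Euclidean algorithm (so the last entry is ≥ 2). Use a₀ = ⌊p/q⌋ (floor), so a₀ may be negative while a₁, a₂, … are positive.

[-9; 2, 2, 1, 2]

-163 = -9×19 + 8
19 = 2×8 + 3
8 = 2×3 + 2
3 = 1×2 + 1
2 = 2×1 + 0  (stop)
So -163/19 = [-9; 2, 2, 1, 2].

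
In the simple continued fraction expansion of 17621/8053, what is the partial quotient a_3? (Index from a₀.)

5

17621 = 2·8053 + 1515   →  a_0 = 2
8053 = 5·1515 + 478   →  a_1 = 5
1515 = 3·478 + 81   →  a_2 = 3
478 = 5·81 + 73   →  a_3 = 5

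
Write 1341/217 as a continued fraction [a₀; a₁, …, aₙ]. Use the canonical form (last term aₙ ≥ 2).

[6; 5, 1, 1, 3, 2, 2]

1341 = 6×217 + 39
217 = 5×39 + 22
39 = 1×22 + 17
22 = 1×17 + 5
17 = 3×5 + 2
5 = 2×2 + 1
2 = 2×1 + 0  (stop)
So 1341/217 = [6; 5, 1, 1, 3, 2, 2].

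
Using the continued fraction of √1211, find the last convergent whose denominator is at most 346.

11971/344

√1211 = [34; 1, 3, 1, 68, …] (period length 4).
Convergents:
  p_0/q_0 = 34/1
  p_1/q_1 = 35/1
  p_2/q_2 = 139/4
  p_3/q_3 = 174/5
  p_4/q_4 = 11971/344
  p_5/q_5 = 12145/349
q_4 = 344 ≤ 346 < 349 = q_5, so the answer is 11971/344.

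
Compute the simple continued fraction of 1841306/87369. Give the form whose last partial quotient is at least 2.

1841306 = 21×87369 + 6557
87369 = 13×6557 + 2128
6557 = 3×2128 + 173
2128 = 12×173 + 52
173 = 3×52 + 17
52 = 3×17 + 1
17 = 17×1 + 0  (stop)
So 1841306/87369 = [21; 13, 3, 12, 3, 3, 17].

[21; 13, 3, 12, 3, 3, 17]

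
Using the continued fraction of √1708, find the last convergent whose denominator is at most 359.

√1708 = [41; 3, 20, 3, 82, …] (period length 4).
Convergents:
  p_0/q_0 = 41/1
  p_1/q_1 = 124/3
  p_2/q_2 = 2521/61
  p_3/q_3 = 7687/186
  p_4/q_4 = 632855/15313
q_3 = 186 ≤ 359 < 15313 = q_4, so the answer is 7687/186.

7687/186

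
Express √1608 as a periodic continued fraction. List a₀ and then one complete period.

[40; 10, 80]

a₀ = ⌊√1608⌋ = 40.
With m₀=0, d₀=1 and mₖ₊₁ = dₖaₖ − mₖ, dₖ₊₁ = (n − mₖ₊₁²)/dₖ, aₖ₊₁ = ⌊(a₀+mₖ₊₁)/dₖ₊₁⌋:
  k=1: m=40, d=8, a=10
  k=2: m=40, d=1, a=80
d=1 and a=2a₀=80 at k=2, so the next step gives (m, d) = (40, 8) again — its k=1 value — and the period has length 2.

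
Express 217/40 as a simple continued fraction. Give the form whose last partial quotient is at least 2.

[5; 2, 2, 1, 5]

217 = 5*40 + 17
40 = 2*17 + 6
17 = 2*6 + 5
6 = 1*5 + 1
5 = 5*1 + 0  (stop)
So 217/40 = [5; 2, 2, 1, 5].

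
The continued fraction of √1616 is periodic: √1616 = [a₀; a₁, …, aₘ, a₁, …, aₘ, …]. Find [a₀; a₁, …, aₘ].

a₀ = ⌊√1616⌋ = 40.
With m₀=0, d₀=1 and mₖ₊₁ = dₖaₖ − mₖ, dₖ₊₁ = (n − mₖ₊₁²)/dₖ, aₖ₊₁ = ⌊(a₀+mₖ₊₁)/dₖ₊₁⌋:
  k=1: m=40, d=16, a=5
  k=2: m=40, d=1, a=80
d=1 and a=2a₀=80 at k=2, so the next step gives (m, d) = (40, 16) again — its k=1 value — and the period has length 2.

[40; 5, 80]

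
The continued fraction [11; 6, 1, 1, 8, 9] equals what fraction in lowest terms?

Fold from the inside: start with 9/1.
  8 + 1/9 = 73/9
  1 + 9/73 = 82/73
  1 + 73/82 = 155/82
  6 + 82/155 = 1012/155
  11 + 155/1012 = 11287/1012

11287/1012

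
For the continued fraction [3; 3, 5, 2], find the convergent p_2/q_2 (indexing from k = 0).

Using pₖ = aₖpₖ₋₁ + pₖ₋₂, qₖ = aₖqₖ₋₁ + qₖ₋₂ (with p₋₁=1, p₋₂=0, q₋₁=0, q₋₂=1):
  k=0: a=3, p=3, q=1
  k=1: a=3, p=10, q=3
  k=2: a=5, p=53, q=16

53/16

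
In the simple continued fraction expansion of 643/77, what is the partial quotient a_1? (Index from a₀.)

2

643 = 8·77 + 27   →  a_0 = 8
77 = 2·27 + 23   →  a_1 = 2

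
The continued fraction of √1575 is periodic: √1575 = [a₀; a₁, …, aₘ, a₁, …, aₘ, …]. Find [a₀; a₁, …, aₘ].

a₀ = ⌊√1575⌋ = 39.
With m₀=0, d₀=1 and mₖ₊₁ = dₖaₖ − mₖ, dₖ₊₁ = (n − mₖ₊₁²)/dₖ, aₖ₊₁ = ⌊(a₀+mₖ₊₁)/dₖ₊₁⌋:
  k=1: m=39, d=54, a=1
  k=2: m=15, d=25, a=2
  k=3: m=35, d=14, a=5
  k=4: m=35, d=25, a=2
  k=5: m=15, d=54, a=1
  k=6: m=39, d=1, a=78
d=1 and a=2a₀=78 at k=6, so the next step gives (m, d) = (39, 54) again — its k=1 value — and the period has length 6.

[39; 1, 2, 5, 2, 1, 78]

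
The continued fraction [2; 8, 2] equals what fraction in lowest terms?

36/17

Fold from the inside: start with 2/1.
  8 + 1/2 = 17/2
  2 + 2/17 = 36/17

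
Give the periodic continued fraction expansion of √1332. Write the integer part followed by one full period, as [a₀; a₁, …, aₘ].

a₀ = ⌊√1332⌋ = 36.

[36; 2, 72]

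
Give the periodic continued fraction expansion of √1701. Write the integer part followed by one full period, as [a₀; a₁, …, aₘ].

[41; 4, 8, 1, 10, 1, 8, 4, 82]

a₀ = ⌊√1701⌋ = 41.
With m₀=0, d₀=1 and mₖ₊₁ = dₖaₖ − mₖ, dₖ₊₁ = (n − mₖ₊₁²)/dₖ, aₖ₊₁ = ⌊(a₀+mₖ₊₁)/dₖ₊₁⌋:
  k=1: m=41, d=20, a=4
  k=2: m=39, d=9, a=8
  k=3: m=33, d=68, a=1
  k=4: m=35, d=7, a=10
  k=5: m=35, d=68, a=1
  k=6: m=33, d=9, a=8
  k=7: m=39, d=20, a=4
  k=8: m=41, d=1, a=82
d=1 and a=2a₀=82 at k=8, so the next step gives (m, d) = (41, 20) again — its k=1 value — and the period has length 8.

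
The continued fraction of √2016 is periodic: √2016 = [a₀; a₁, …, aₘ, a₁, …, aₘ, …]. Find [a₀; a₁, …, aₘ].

[44; 1, 8, 1, 88]

a₀ = ⌊√2016⌋ = 44.
With m₀=0, d₀=1 and mₖ₊₁ = dₖaₖ − mₖ, dₖ₊₁ = (n − mₖ₊₁²)/dₖ, aₖ₊₁ = ⌊(a₀+mₖ₊₁)/dₖ₊₁⌋:
  k=1: m=44, d=80, a=1
  k=2: m=36, d=9, a=8
  k=3: m=36, d=80, a=1
  k=4: m=44, d=1, a=88
d=1 and a=2a₀=88 at k=4, so the next step gives (m, d) = (44, 80) again — its k=1 value — and the period has length 4.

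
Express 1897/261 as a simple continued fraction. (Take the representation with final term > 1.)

1897 = 7·261 + 70
261 = 3·70 + 51
70 = 1·51 + 19
51 = 2·19 + 13
19 = 1·13 + 6
13 = 2·6 + 1
6 = 6·1 + 0  (stop)
So 1897/261 = [7; 3, 1, 2, 1, 2, 6].

[7; 3, 1, 2, 1, 2, 6]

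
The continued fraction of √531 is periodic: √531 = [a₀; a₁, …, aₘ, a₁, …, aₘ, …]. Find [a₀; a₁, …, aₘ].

[23; 23, 46]

a₀ = ⌊√531⌋ = 23.
With m₀=0, d₀=1 and mₖ₊₁ = dₖaₖ − mₖ, dₖ₊₁ = (n − mₖ₊₁²)/dₖ, aₖ₊₁ = ⌊(a₀+mₖ₊₁)/dₖ₊₁⌋:
  k=1: m=23, d=2, a=23
  k=2: m=23, d=1, a=46
d=1 and a=2a₀=46 at k=2, so the next step gives (m, d) = (23, 2) again — its k=1 value — and the period has length 2.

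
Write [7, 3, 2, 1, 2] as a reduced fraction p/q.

Fold from the inside: start with 2/1.
  1 + 1/2 = 3/2
  2 + 2/3 = 8/3
  3 + 3/8 = 27/8
  7 + 8/27 = 197/27

197/27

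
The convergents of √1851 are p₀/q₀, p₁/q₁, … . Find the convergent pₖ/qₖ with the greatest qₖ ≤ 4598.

159143/3699

√1851 = [43; 43, 86, …] (period length 2).
Convergents:
  p_0/q_0 = 43/1
  p_1/q_1 = 1850/43
  p_2/q_2 = 159143/3699
  p_3/q_3 = 6844999/159100
q_2 = 3699 ≤ 4598 < 159100 = q_3, so the answer is 159143/3699.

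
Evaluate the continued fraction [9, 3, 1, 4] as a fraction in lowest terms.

Fold from the inside: start with 4/1.
  1 + 1/4 = 5/4
  3 + 4/5 = 19/5
  9 + 5/19 = 176/19

176/19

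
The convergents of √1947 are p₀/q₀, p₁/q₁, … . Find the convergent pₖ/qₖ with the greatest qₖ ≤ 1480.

√1947 = [44; 8, 88, …] (period length 2).
Convergents:
  p_0/q_0 = 44/1
  p_1/q_1 = 353/8
  p_2/q_2 = 31108/705
  p_3/q_3 = 249217/5648
q_2 = 705 ≤ 1480 < 5648 = q_3, so the answer is 31108/705.

31108/705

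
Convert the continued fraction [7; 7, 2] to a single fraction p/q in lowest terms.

107/15

Using pₖ = aₖpₖ₋₁ + pₖ₋₂ and qₖ = aₖqₖ₋₁ + qₖ₋₂:
  k=0: a=7, p=7, q=1
  k=1: a=7, p=50, q=7
  k=2: a=2, p=107, q=15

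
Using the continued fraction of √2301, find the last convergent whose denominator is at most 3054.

145777/3039

√2301 = [47; 1, 30, 1, 94, …] (period length 4).
Convergents:
  p_0/q_0 = 47/1
  p_1/q_1 = 48/1
  p_2/q_2 = 1487/31
  p_3/q_3 = 1535/32
  p_4/q_4 = 145777/3039
  p_5/q_5 = 147312/3071
q_4 = 3039 ≤ 3054 < 3071 = q_5, so the answer is 145777/3039.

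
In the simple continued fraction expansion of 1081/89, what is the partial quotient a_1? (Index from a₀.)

6

1081 = 12·89 + 13   →  a_0 = 12
89 = 6·13 + 11   →  a_1 = 6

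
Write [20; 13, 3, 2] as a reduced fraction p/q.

1867/93

Fold from the inside: start with 2/1.
  3 + 1/2 = 7/2
  13 + 2/7 = 93/7
  20 + 7/93 = 1867/93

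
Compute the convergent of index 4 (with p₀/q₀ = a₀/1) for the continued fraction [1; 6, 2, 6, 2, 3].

Using pₖ = aₖpₖ₋₁ + pₖ₋₂, qₖ = aₖqₖ₋₁ + qₖ₋₂ (with p₋₁=1, p₋₂=0, q₋₁=0, q₋₂=1):
  k=0: a=1, p=1, q=1
  k=1: a=6, p=7, q=6
  k=2: a=2, p=15, q=13
  k=3: a=6, p=97, q=84
  k=4: a=2, p=209, q=181

209/181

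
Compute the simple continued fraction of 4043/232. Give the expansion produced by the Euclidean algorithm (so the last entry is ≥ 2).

4043 = 17*232 + 99
232 = 2*99 + 34
99 = 2*34 + 31
34 = 1*31 + 3
31 = 10*3 + 1
3 = 3*1 + 0  (stop)
So 4043/232 = [17; 2, 2, 1, 10, 3].

[17; 2, 2, 1, 10, 3]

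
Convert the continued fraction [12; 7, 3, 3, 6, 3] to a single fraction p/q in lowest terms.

Using pₖ = aₖpₖ₋₁ + pₖ₋₂ and qₖ = aₖqₖ₋₁ + qₖ₋₂:
  k=0: a=12, p=12, q=1
  k=1: a=7, p=85, q=7
  k=2: a=3, p=267, q=22
  k=3: a=3, p=886, q=73
  k=4: a=6, p=5583, q=460
  k=5: a=3, p=17635, q=1453

17635/1453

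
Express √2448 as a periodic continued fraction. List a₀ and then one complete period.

a₀ = ⌊√2448⌋ = 49.
With m₀=0, d₀=1 and mₖ₊₁ = dₖaₖ − mₖ, dₖ₊₁ = (n − mₖ₊₁²)/dₖ, aₖ₊₁ = ⌊(a₀+mₖ₊₁)/dₖ₊₁⌋:
  k=1: m=49, d=47, a=2
  k=2: m=45, d=9, a=10
  k=3: m=45, d=47, a=2
  k=4: m=49, d=1, a=98
d=1 and a=2a₀=98 at k=4, so the next step gives (m, d) = (49, 47) again — its k=1 value — and the period has length 4.

[49; 2, 10, 2, 98]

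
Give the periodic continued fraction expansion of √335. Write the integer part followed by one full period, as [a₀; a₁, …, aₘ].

a₀ = ⌊√335⌋ = 18.
With m₀=0, d₀=1 and mₖ₊₁ = dₖaₖ − mₖ, dₖ₊₁ = (n − mₖ₊₁²)/dₖ, aₖ₊₁ = ⌊(a₀+mₖ₊₁)/dₖ₊₁⌋:
  k=1: m=18, d=11, a=3
  k=2: m=15, d=10, a=3
  k=3: m=15, d=11, a=3
  k=4: m=18, d=1, a=36
d=1 and a=2a₀=36 at k=4, so the next step gives (m, d) = (18, 11) again — its k=1 value — and the period has length 4.

[18; 3, 3, 3, 36]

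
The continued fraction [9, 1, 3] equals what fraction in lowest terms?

39/4

Fold from the inside: start with 3/1.
  1 + 1/3 = 4/3
  9 + 3/4 = 39/4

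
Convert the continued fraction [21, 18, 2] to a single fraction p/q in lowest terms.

779/37

Fold from the inside: start with 2/1.
  18 + 1/2 = 37/2
  21 + 2/37 = 779/37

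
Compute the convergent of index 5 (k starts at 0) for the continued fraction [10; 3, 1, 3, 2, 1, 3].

503/49

Using pₖ = aₖpₖ₋₁ + pₖ₋₂, qₖ = aₖqₖ₋₁ + qₖ₋₂ (with p₋₁=1, p₋₂=0, q₋₁=0, q₋₂=1):
  k=0: a=10, p=10, q=1
  k=1: a=3, p=31, q=3
  k=2: a=1, p=41, q=4
  k=3: a=3, p=154, q=15
  k=4: a=2, p=349, q=34
  k=5: a=1, p=503, q=49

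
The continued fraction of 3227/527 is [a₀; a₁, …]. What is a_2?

3227 = 6·527 + 65   →  a_0 = 6
527 = 8·65 + 7   →  a_1 = 8
65 = 9·7 + 2   →  a_2 = 9

9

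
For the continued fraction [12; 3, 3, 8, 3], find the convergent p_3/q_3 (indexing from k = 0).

1021/83

Using pₖ = aₖpₖ₋₁ + pₖ₋₂, qₖ = aₖqₖ₋₁ + qₖ₋₂ (with p₋₁=1, p₋₂=0, q₋₁=0, q₋₂=1):
  k=0: a=12, p=12, q=1
  k=1: a=3, p=37, q=3
  k=2: a=3, p=123, q=10
  k=3: a=8, p=1021, q=83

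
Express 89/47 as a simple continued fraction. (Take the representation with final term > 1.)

89 = 1·47 + 42
47 = 1·42 + 5
42 = 8·5 + 2
5 = 2·2 + 1
2 = 2·1 + 0  (stop)
So 89/47 = [1; 1, 8, 2, 2].

[1; 1, 8, 2, 2]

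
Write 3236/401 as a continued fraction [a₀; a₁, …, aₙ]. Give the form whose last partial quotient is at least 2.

[8; 14, 3, 9]

3236 = 8×401 + 28
401 = 14×28 + 9
28 = 3×9 + 1
9 = 9×1 + 0  (stop)
So 3236/401 = [8; 14, 3, 9].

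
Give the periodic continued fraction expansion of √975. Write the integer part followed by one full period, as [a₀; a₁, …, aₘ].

[31; 4, 2, 4, 62]

a₀ = ⌊√975⌋ = 31.
With m₀=0, d₀=1 and mₖ₊₁ = dₖaₖ − mₖ, dₖ₊₁ = (n − mₖ₊₁²)/dₖ, aₖ₊₁ = ⌊(a₀+mₖ₊₁)/dₖ₊₁⌋:
  k=1: m=31, d=14, a=4
  k=2: m=25, d=25, a=2
  k=3: m=25, d=14, a=4
  k=4: m=31, d=1, a=62
d=1 and a=2a₀=62 at k=4, so the next step gives (m, d) = (31, 14) again — its k=1 value — and the period has length 4.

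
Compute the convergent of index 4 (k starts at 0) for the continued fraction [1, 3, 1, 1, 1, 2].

14/11

Using pₖ = aₖpₖ₋₁ + pₖ₋₂, qₖ = aₖqₖ₋₁ + qₖ₋₂ (with p₋₁=1, p₋₂=0, q₋₁=0, q₋₂=1):
  k=0: a=1, p=1, q=1
  k=1: a=3, p=4, q=3
  k=2: a=1, p=5, q=4
  k=3: a=1, p=9, q=7
  k=4: a=1, p=14, q=11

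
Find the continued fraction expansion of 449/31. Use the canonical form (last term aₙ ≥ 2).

[14; 2, 15]

449 = 14×31 + 15
31 = 2×15 + 1
15 = 15×1 + 0  (stop)
So 449/31 = [14; 2, 15].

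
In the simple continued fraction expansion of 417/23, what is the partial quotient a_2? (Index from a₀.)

417 = 18·23 + 3   →  a_0 = 18
23 = 7·3 + 2   →  a_1 = 7
3 = 1·2 + 1   →  a_2 = 1

1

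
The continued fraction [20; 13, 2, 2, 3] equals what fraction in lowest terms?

Fold from the inside: start with 3/1.
  2 + 1/3 = 7/3
  2 + 3/7 = 17/7
  13 + 7/17 = 228/17
  20 + 17/228 = 4577/228

4577/228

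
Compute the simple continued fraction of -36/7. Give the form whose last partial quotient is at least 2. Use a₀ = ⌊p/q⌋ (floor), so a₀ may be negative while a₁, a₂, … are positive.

[-6; 1, 6]

-36 = -6·7 + 6
7 = 1·6 + 1
6 = 6·1 + 0  (stop)
So -36/7 = [-6; 1, 6].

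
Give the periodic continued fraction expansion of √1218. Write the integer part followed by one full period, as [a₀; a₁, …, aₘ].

[34; 1, 8, 1, 68]

a₀ = ⌊√1218⌋ = 34.
With m₀=0, d₀=1 and mₖ₊₁ = dₖaₖ − mₖ, dₖ₊₁ = (n − mₖ₊₁²)/dₖ, aₖ₊₁ = ⌊(a₀+mₖ₊₁)/dₖ₊₁⌋:
  k=1: m=34, d=62, a=1
  k=2: m=28, d=7, a=8
  k=3: m=28, d=62, a=1
  k=4: m=34, d=1, a=68
d=1 and a=2a₀=68 at k=4, so the next step gives (m, d) = (34, 62) again — its k=1 value — and the period has length 4.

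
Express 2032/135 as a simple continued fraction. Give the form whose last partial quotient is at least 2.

2032 = 15·135 + 7
135 = 19·7 + 2
7 = 3·2 + 1
2 = 2·1 + 0  (stop)
So 2032/135 = [15; 19, 3, 2].

[15; 19, 3, 2]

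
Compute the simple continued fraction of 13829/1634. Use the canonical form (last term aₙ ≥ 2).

[8; 2, 6, 3, 4, 9]

13829 = 8×1634 + 757
1634 = 2×757 + 120
757 = 6×120 + 37
120 = 3×37 + 9
37 = 4×9 + 1
9 = 9×1 + 0  (stop)
So 13829/1634 = [8; 2, 6, 3, 4, 9].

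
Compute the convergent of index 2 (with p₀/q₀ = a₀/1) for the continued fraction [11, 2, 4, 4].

103/9

Using pₖ = aₖpₖ₋₁ + pₖ₋₂, qₖ = aₖqₖ₋₁ + qₖ₋₂ (with p₋₁=1, p₋₂=0, q₋₁=0, q₋₂=1):
  k=0: a=11, p=11, q=1
  k=1: a=2, p=23, q=2
  k=2: a=4, p=103, q=9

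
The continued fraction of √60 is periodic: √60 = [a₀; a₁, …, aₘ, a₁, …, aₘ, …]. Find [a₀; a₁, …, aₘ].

[7; 1, 2, 1, 14]

a₀ = ⌊√60⌋ = 7.
With m₀=0, d₀=1 and mₖ₊₁ = dₖaₖ − mₖ, dₖ₊₁ = (n − mₖ₊₁²)/dₖ, aₖ₊₁ = ⌊(a₀+mₖ₊₁)/dₖ₊₁⌋:
  k=1: m=7, d=11, a=1
  k=2: m=4, d=4, a=2
  k=3: m=4, d=11, a=1
  k=4: m=7, d=1, a=14
d=1 and a=2a₀=14 at k=4, so the next step gives (m, d) = (7, 11) again — its k=1 value — and the period has length 4.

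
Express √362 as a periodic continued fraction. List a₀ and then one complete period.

a₀ = ⌊√362⌋ = 19.
With m₀=0, d₀=1 and mₖ₊₁ = dₖaₖ − mₖ, dₖ₊₁ = (n − mₖ₊₁²)/dₖ, aₖ₊₁ = ⌊(a₀+mₖ₊₁)/dₖ₊₁⌋:
  k=1: m=19, d=1, a=38
d=1 and a=2a₀=38 at k=1, so the next step gives (m, d) = (19, 1) again — its k=1 value — and the period has length 1.

[19; 38]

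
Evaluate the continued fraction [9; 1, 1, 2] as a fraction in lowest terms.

Fold from the inside: start with 2/1.
  1 + 1/2 = 3/2
  1 + 2/3 = 5/3
  9 + 3/5 = 48/5

48/5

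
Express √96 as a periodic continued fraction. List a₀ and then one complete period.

[9; 1, 3, 1, 18]

a₀ = ⌊√96⌋ = 9.
With m₀=0, d₀=1 and mₖ₊₁ = dₖaₖ − mₖ, dₖ₊₁ = (n − mₖ₊₁²)/dₖ, aₖ₊₁ = ⌊(a₀+mₖ₊₁)/dₖ₊₁⌋:
  k=1: m=9, d=15, a=1
  k=2: m=6, d=4, a=3
  k=3: m=6, d=15, a=1
  k=4: m=9, d=1, a=18
d=1 and a=2a₀=18 at k=4, so the next step gives (m, d) = (9, 15) again — its k=1 value — and the period has length 4.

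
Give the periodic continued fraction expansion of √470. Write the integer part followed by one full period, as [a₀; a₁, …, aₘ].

[21; 1, 2, 8, 2, 1, 42]

a₀ = ⌊√470⌋ = 21.
With m₀=0, d₀=1 and mₖ₊₁ = dₖaₖ − mₖ, dₖ₊₁ = (n − mₖ₊₁²)/dₖ, aₖ₊₁ = ⌊(a₀+mₖ₊₁)/dₖ₊₁⌋:
  k=1: m=21, d=29, a=1
  k=2: m=8, d=14, a=2
  k=3: m=20, d=5, a=8
  k=4: m=20, d=14, a=2
  k=5: m=8, d=29, a=1
  k=6: m=21, d=1, a=42
d=1 and a=2a₀=42 at k=6, so the next step gives (m, d) = (21, 29) again — its k=1 value — and the period has length 6.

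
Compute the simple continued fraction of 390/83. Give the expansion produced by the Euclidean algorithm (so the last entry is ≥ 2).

[4; 1, 2, 3, 8]

390 = 4×83 + 58
83 = 1×58 + 25
58 = 2×25 + 8
25 = 3×8 + 1
8 = 8×1 + 0  (stop)
So 390/83 = [4; 1, 2, 3, 8].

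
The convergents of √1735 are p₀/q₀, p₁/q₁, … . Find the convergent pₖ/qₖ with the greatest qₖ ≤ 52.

2041/49

√1735 = [41; 1, 1, 1, 7, 1, 1, 1, 82, …] (period length 8).
Convergents:
  p_0/q_0 = 41/1
  p_1/q_1 = 42/1
  p_2/q_2 = 83/2
  p_3/q_3 = 125/3
  p_4/q_4 = 958/23
  p_5/q_5 = 1083/26
  p_6/q_6 = 2041/49
  p_7/q_7 = 3124/75
q_6 = 49 ≤ 52 < 75 = q_7, so the answer is 2041/49.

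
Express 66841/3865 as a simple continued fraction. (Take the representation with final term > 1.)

[17; 3, 2, 2, 17, 13]

66841 = 17*3865 + 1136
3865 = 3*1136 + 457
1136 = 2*457 + 222
457 = 2*222 + 13
222 = 17*13 + 1
13 = 13*1 + 0  (stop)
So 66841/3865 = [17; 3, 2, 2, 17, 13].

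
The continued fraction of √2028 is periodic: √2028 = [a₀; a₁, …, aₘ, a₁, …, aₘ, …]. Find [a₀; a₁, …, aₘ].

[45; 30, 90]

a₀ = ⌊√2028⌋ = 45.
With m₀=0, d₀=1 and mₖ₊₁ = dₖaₖ − mₖ, dₖ₊₁ = (n − mₖ₊₁²)/dₖ, aₖ₊₁ = ⌊(a₀+mₖ₊₁)/dₖ₊₁⌋:
  k=1: m=45, d=3, a=30
  k=2: m=45, d=1, a=90
d=1 and a=2a₀=90 at k=2, so the next step gives (m, d) = (45, 3) again — its k=1 value — and the period has length 2.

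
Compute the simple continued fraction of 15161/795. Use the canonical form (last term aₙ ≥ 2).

15161 = 19×795 + 56
795 = 14×56 + 11
56 = 5×11 + 1
11 = 11×1 + 0  (stop)
So 15161/795 = [19; 14, 5, 11].

[19; 14, 5, 11]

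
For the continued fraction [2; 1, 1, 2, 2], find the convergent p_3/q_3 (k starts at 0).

Using pₖ = aₖpₖ₋₁ + pₖ₋₂, qₖ = aₖqₖ₋₁ + qₖ₋₂ (with p₋₁=1, p₋₂=0, q₋₁=0, q₋₂=1):
  k=0: a=2, p=2, q=1
  k=1: a=1, p=3, q=1
  k=2: a=1, p=5, q=2
  k=3: a=2, p=13, q=5

13/5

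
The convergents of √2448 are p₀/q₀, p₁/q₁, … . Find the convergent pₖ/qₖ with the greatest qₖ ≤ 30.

√2448 = [49; 2, 10, 2, 98, …] (period length 4).
Convergents:
  p_0/q_0 = 49/1
  p_1/q_1 = 99/2
  p_2/q_2 = 1039/21
  p_3/q_3 = 2177/44
q_2 = 21 ≤ 30 < 44 = q_3, so the answer is 1039/21.

1039/21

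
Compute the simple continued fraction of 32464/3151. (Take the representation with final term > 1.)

[10; 3, 3, 3, 3, 9, 3]

32464 = 10×3151 + 954
3151 = 3×954 + 289
954 = 3×289 + 87
289 = 3×87 + 28
87 = 3×28 + 3
28 = 9×3 + 1
3 = 3×1 + 0  (stop)
So 32464/3151 = [10; 3, 3, 3, 3, 9, 3].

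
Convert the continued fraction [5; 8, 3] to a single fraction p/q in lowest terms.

128/25

Fold from the inside: start with 3/1.
  8 + 1/3 = 25/3
  5 + 3/25 = 128/25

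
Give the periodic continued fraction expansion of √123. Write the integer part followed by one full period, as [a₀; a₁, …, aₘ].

[11; 11, 22]

a₀ = ⌊√123⌋ = 11.
With m₀=0, d₀=1 and mₖ₊₁ = dₖaₖ − mₖ, dₖ₊₁ = (n − mₖ₊₁²)/dₖ, aₖ₊₁ = ⌊(a₀+mₖ₊₁)/dₖ₊₁⌋:
  k=1: m=11, d=2, a=11
  k=2: m=11, d=1, a=22
d=1 and a=2a₀=22 at k=2, so the next step gives (m, d) = (11, 2) again — its k=1 value — and the period has length 2.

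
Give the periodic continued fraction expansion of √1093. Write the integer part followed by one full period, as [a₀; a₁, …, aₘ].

[33; 16, 1, 1, 16, 66]

a₀ = ⌊√1093⌋ = 33.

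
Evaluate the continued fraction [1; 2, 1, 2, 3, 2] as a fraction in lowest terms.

85/62

Fold from the inside: start with 2/1.
  3 + 1/2 = 7/2
  2 + 2/7 = 16/7
  1 + 7/16 = 23/16
  2 + 16/23 = 62/23
  1 + 23/62 = 85/62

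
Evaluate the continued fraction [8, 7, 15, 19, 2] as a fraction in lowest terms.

Fold from the inside: start with 2/1.
  19 + 1/2 = 39/2
  15 + 2/39 = 587/39
  7 + 39/587 = 4148/587
  8 + 587/4148 = 33771/4148

33771/4148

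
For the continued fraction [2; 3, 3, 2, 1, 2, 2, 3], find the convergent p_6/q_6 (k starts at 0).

Using pₖ = aₖpₖ₋₁ + pₖ₋₂, qₖ = aₖqₖ₋₁ + qₖ₋₂ (with p₋₁=1, p₋₂=0, q₋₁=0, q₋₂=1):
  k=0: a=2, p=2, q=1
  k=1: a=3, p=7, q=3
  k=2: a=3, p=23, q=10
  k=3: a=2, p=53, q=23
  k=4: a=1, p=76, q=33
  k=5: a=2, p=205, q=89
  k=6: a=2, p=486, q=211

486/211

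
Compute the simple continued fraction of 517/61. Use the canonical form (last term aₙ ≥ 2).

517 = 8×61 + 29
61 = 2×29 + 3
29 = 9×3 + 2
3 = 1×2 + 1
2 = 2×1 + 0  (stop)
So 517/61 = [8; 2, 9, 1, 2].

[8; 2, 9, 1, 2]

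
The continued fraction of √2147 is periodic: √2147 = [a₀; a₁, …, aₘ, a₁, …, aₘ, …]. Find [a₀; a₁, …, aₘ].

[46; 2, 1, 45, 1, 2, 92]

a₀ = ⌊√2147⌋ = 46.
With m₀=0, d₀=1 and mₖ₊₁ = dₖaₖ − mₖ, dₖ₊₁ = (n − mₖ₊₁²)/dₖ, aₖ₊₁ = ⌊(a₀+mₖ₊₁)/dₖ₊₁⌋:
  k=1: m=46, d=31, a=2
  k=2: m=16, d=61, a=1
  k=3: m=45, d=2, a=45
  k=4: m=45, d=61, a=1
  k=5: m=16, d=31, a=2
  k=6: m=46, d=1, a=92
d=1 and a=2a₀=92 at k=6, so the next step gives (m, d) = (46, 31) again — its k=1 value — and the period has length 6.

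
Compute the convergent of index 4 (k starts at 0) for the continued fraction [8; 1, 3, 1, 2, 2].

Using pₖ = aₖpₖ₋₁ + pₖ₋₂, qₖ = aₖqₖ₋₁ + qₖ₋₂ (with p₋₁=1, p₋₂=0, q₋₁=0, q₋₂=1):
  k=0: a=8, p=8, q=1
  k=1: a=1, p=9, q=1
  k=2: a=3, p=35, q=4
  k=3: a=1, p=44, q=5
  k=4: a=2, p=123, q=14

123/14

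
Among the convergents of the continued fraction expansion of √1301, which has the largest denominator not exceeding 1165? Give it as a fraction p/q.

√1301 = [36; 14, 2, 2, 2, 2, 14, 72, …] (period length 7).
Convergents:
  p_0/q_0 = 36/1
  p_1/q_1 = 505/14
  p_2/q_2 = 1046/29
  p_3/q_3 = 2597/72
  p_4/q_4 = 6240/173
  p_5/q_5 = 15077/418
  p_6/q_6 = 217318/6025
q_5 = 418 ≤ 1165 < 6025 = q_6, so the answer is 15077/418.

15077/418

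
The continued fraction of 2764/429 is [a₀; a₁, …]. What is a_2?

3

2764 = 6·429 + 190   →  a_0 = 6
429 = 2·190 + 49   →  a_1 = 2
190 = 3·49 + 43   →  a_2 = 3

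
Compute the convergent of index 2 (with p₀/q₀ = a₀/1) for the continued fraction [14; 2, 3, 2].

Using pₖ = aₖpₖ₋₁ + pₖ₋₂, qₖ = aₖqₖ₋₁ + qₖ₋₂ (with p₋₁=1, p₋₂=0, q₋₁=0, q₋₂=1):
  k=0: a=14, p=14, q=1
  k=1: a=2, p=29, q=2
  k=2: a=3, p=101, q=7

101/7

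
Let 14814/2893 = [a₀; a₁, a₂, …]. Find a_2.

14814 = 5·2893 + 349   →  a_0 = 5
2893 = 8·349 + 101   →  a_1 = 8
349 = 3·101 + 46   →  a_2 = 3

3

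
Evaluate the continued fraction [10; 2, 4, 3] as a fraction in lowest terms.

Using pₖ = aₖpₖ₋₁ + pₖ₋₂ and qₖ = aₖqₖ₋₁ + qₖ₋₂:
  k=0: a=10, p=10, q=1
  k=1: a=2, p=21, q=2
  k=2: a=4, p=94, q=9
  k=3: a=3, p=303, q=29

303/29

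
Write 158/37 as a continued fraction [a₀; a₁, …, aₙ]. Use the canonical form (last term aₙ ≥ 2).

[4; 3, 1, 2, 3]

158 = 4*37 + 10
37 = 3*10 + 7
10 = 1*7 + 3
7 = 2*3 + 1
3 = 3*1 + 0  (stop)
So 158/37 = [4; 3, 1, 2, 3].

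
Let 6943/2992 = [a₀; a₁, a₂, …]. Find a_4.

1

6943 = 2·2992 + 959   →  a_0 = 2
2992 = 3·959 + 115   →  a_1 = 3
959 = 8·115 + 39   →  a_2 = 8
115 = 2·39 + 37   →  a_3 = 2
39 = 1·37 + 2   →  a_4 = 1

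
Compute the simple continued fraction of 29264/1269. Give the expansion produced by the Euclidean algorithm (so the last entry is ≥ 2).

[23; 16, 2, 12, 3]

29264 = 23·1269 + 77
1269 = 16·77 + 37
77 = 2·37 + 3
37 = 12·3 + 1
3 = 3·1 + 0  (stop)
So 29264/1269 = [23; 16, 2, 12, 3].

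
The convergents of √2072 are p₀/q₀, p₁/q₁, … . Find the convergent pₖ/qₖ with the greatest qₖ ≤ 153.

√2072 = [45; 1, 1, 12, 1, 1, 90, …] (period length 6).
Convergents:
  p_0/q_0 = 45/1
  p_1/q_1 = 46/1
  p_2/q_2 = 91/2
  p_3/q_3 = 1138/25
  p_4/q_4 = 1229/27
  p_5/q_5 = 2367/52
  p_6/q_6 = 214259/4707
q_5 = 52 ≤ 153 < 4707 = q_6, so the answer is 2367/52.

2367/52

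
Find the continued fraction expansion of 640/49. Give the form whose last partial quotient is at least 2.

[13; 16, 3]

640 = 13·49 + 3
49 = 16·3 + 1
3 = 3·1 + 0  (stop)
So 640/49 = [13; 16, 3].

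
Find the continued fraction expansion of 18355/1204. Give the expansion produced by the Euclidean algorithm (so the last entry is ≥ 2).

18355 = 15*1204 + 295
1204 = 4*295 + 24
295 = 12*24 + 7
24 = 3*7 + 3
7 = 2*3 + 1
3 = 3*1 + 0  (stop)
So 18355/1204 = [15; 4, 12, 3, 2, 3].

[15; 4, 12, 3, 2, 3]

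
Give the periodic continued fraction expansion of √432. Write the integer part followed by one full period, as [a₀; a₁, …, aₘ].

[20; 1, 3, 1, 1, 1, 3, 1, 40]

a₀ = ⌊√432⌋ = 20.
With m₀=0, d₀=1 and mₖ₊₁ = dₖaₖ − mₖ, dₖ₊₁ = (n − mₖ₊₁²)/dₖ, aₖ₊₁ = ⌊(a₀+mₖ₊₁)/dₖ₊₁⌋:
  k=1: m=20, d=32, a=1
  k=2: m=12, d=9, a=3
  k=3: m=15, d=23, a=1
  k=4: m=8, d=16, a=1
  k=5: m=8, d=23, a=1
  k=6: m=15, d=9, a=3
  k=7: m=12, d=32, a=1
  k=8: m=20, d=1, a=40
d=1 and a=2a₀=40 at k=8, so the next step gives (m, d) = (20, 32) again — its k=1 value — and the period has length 8.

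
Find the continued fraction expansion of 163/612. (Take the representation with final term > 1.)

163 = 0×612 + 163
612 = 3×163 + 123
163 = 1×123 + 40
123 = 3×40 + 3
40 = 13×3 + 1
3 = 3×1 + 0  (stop)
So 163/612 = [0; 3, 1, 3, 13, 3].

[0; 3, 1, 3, 13, 3]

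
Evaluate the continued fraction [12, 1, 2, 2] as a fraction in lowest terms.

89/7

Using pₖ = aₖpₖ₋₁ + pₖ₋₂ and qₖ = aₖqₖ₋₁ + qₖ₋₂:
  k=0: a=12, p=12, q=1
  k=1: a=1, p=13, q=1
  k=2: a=2, p=38, q=3
  k=3: a=2, p=89, q=7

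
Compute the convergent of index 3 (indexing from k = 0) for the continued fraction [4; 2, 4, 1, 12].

49/11

Using pₖ = aₖpₖ₋₁ + pₖ₋₂, qₖ = aₖqₖ₋₁ + qₖ₋₂ (with p₋₁=1, p₋₂=0, q₋₁=0, q₋₂=1):
  k=0: a=4, p=4, q=1
  k=1: a=2, p=9, q=2
  k=2: a=4, p=40, q=9
  k=3: a=1, p=49, q=11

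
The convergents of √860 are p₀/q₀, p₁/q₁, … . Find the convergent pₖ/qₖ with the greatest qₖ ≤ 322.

√860 = [29; 3, 14, 3, 58, …] (period length 4).
Convergents:
  p_0/q_0 = 29/1
  p_1/q_1 = 88/3
  p_2/q_2 = 1261/43
  p_3/q_3 = 3871/132
  p_4/q_4 = 225779/7699
q_3 = 132 ≤ 322 < 7699 = q_4, so the answer is 3871/132.

3871/132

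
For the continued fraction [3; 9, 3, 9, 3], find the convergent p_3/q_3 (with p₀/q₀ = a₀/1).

811/261

Using pₖ = aₖpₖ₋₁ + pₖ₋₂, qₖ = aₖqₖ₋₁ + qₖ₋₂ (with p₋₁=1, p₋₂=0, q₋₁=0, q₋₂=1):
  k=0: a=3, p=3, q=1
  k=1: a=9, p=28, q=9
  k=2: a=3, p=87, q=28
  k=3: a=9, p=811, q=261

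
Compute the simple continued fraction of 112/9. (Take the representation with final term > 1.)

112 = 12*9 + 4
9 = 2*4 + 1
4 = 4*1 + 0  (stop)
So 112/9 = [12; 2, 4].

[12; 2, 4]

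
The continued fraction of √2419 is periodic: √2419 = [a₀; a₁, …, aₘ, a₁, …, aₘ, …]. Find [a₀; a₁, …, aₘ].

a₀ = ⌊√2419⌋ = 49.
With m₀=0, d₀=1 and mₖ₊₁ = dₖaₖ − mₖ, dₖ₊₁ = (n − mₖ₊₁²)/dₖ, aₖ₊₁ = ⌊(a₀+mₖ₊₁)/dₖ₊₁⌋:
  k=1: m=49, d=18, a=5
  k=2: m=41, d=41, a=2
  k=3: m=41, d=18, a=5
  k=4: m=49, d=1, a=98
d=1 and a=2a₀=98 at k=4, so the next step gives (m, d) = (49, 18) again — its k=1 value — and the period has length 4.

[49; 5, 2, 5, 98]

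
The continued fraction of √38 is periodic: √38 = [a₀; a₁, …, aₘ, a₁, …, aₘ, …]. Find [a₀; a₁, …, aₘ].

[6; 6, 12]

a₀ = ⌊√38⌋ = 6.
With m₀=0, d₀=1 and mₖ₊₁ = dₖaₖ − mₖ, dₖ₊₁ = (n − mₖ₊₁²)/dₖ, aₖ₊₁ = ⌊(a₀+mₖ₊₁)/dₖ₊₁⌋:
  k=1: m=6, d=2, a=6
  k=2: m=6, d=1, a=12
d=1 and a=2a₀=12 at k=2, so the next step gives (m, d) = (6, 2) again — its k=1 value — and the period has length 2.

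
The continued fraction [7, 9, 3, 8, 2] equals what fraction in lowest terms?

3511/494

Using pₖ = aₖpₖ₋₁ + pₖ₋₂ and qₖ = aₖqₖ₋₁ + qₖ₋₂:
  k=0: a=7, p=7, q=1
  k=1: a=9, p=64, q=9
  k=2: a=3, p=199, q=28
  k=3: a=8, p=1656, q=233
  k=4: a=2, p=3511, q=494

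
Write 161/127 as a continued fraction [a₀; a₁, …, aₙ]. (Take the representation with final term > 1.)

[1; 3, 1, 2, 1, 3, 2]

161 = 1×127 + 34
127 = 3×34 + 25
34 = 1×25 + 9
25 = 2×9 + 7
9 = 1×7 + 2
7 = 3×2 + 1
2 = 2×1 + 0  (stop)
So 161/127 = [1; 3, 1, 2, 1, 3, 2].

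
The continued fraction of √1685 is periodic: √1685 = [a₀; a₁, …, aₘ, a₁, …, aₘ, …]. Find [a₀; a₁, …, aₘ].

[41; 20, 1, 1, 20, 82]

a₀ = ⌊√1685⌋ = 41.
With m₀=0, d₀=1 and mₖ₊₁ = dₖaₖ − mₖ, dₖ₊₁ = (n − mₖ₊₁²)/dₖ, aₖ₊₁ = ⌊(a₀+mₖ₊₁)/dₖ₊₁⌋:
  k=1: m=41, d=4, a=20
  k=2: m=39, d=41, a=1
  k=3: m=2, d=41, a=1
  k=4: m=39, d=4, a=20
  k=5: m=41, d=1, a=82
d=1 and a=2a₀=82 at k=5, so the next step gives (m, d) = (41, 4) again — its k=1 value — and the period has length 5.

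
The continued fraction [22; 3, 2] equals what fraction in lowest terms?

Fold from the inside: start with 2/1.
  3 + 1/2 = 7/2
  22 + 2/7 = 156/7

156/7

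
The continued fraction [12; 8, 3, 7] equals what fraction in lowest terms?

2218/183

Fold from the inside: start with 7/1.
  3 + 1/7 = 22/7
  8 + 7/22 = 183/22
  12 + 22/183 = 2218/183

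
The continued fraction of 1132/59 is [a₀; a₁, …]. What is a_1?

1132 = 19·59 + 11   →  a_0 = 19
59 = 5·11 + 4   →  a_1 = 5

5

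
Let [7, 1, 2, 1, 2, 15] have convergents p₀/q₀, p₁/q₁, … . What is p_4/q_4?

85/11

Using pₖ = aₖpₖ₋₁ + pₖ₋₂, qₖ = aₖqₖ₋₁ + qₖ₋₂ (with p₋₁=1, p₋₂=0, q₋₁=0, q₋₂=1):
  k=0: a=7, p=7, q=1
  k=1: a=1, p=8, q=1
  k=2: a=2, p=23, q=3
  k=3: a=1, p=31, q=4
  k=4: a=2, p=85, q=11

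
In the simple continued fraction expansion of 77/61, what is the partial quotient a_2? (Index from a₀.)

1

77 = 1·61 + 16   →  a_0 = 1
61 = 3·16 + 13   →  a_1 = 3
16 = 1·13 + 3   →  a_2 = 1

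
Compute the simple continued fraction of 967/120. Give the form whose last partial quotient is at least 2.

[8; 17, 7]

967 = 8×120 + 7
120 = 17×7 + 1
7 = 7×1 + 0  (stop)
So 967/120 = [8; 17, 7].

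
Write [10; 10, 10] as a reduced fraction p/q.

Fold from the inside: start with 10/1.
  10 + 1/10 = 101/10
  10 + 10/101 = 1020/101

1020/101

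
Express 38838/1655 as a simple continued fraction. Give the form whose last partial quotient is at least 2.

38838 = 23*1655 + 773
1655 = 2*773 + 109
773 = 7*109 + 10
109 = 10*10 + 9
10 = 1*9 + 1
9 = 9*1 + 0  (stop)
So 38838/1655 = [23; 2, 7, 10, 1, 9].

[23; 2, 7, 10, 1, 9]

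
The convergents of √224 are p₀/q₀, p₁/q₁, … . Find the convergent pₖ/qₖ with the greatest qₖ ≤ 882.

13006/869

√224 = [14; 1, 28, …] (period length 2).
Convergents:
  p_0/q_0 = 14/1
  p_1/q_1 = 15/1
  p_2/q_2 = 434/29
  p_3/q_3 = 449/30
  p_4/q_4 = 13006/869
  p_5/q_5 = 13455/899
q_4 = 869 ≤ 882 < 899 = q_5, so the answer is 13006/869.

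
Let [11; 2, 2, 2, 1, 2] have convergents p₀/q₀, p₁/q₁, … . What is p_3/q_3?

Using pₖ = aₖpₖ₋₁ + pₖ₋₂, qₖ = aₖqₖ₋₁ + qₖ₋₂ (with p₋₁=1, p₋₂=0, q₋₁=0, q₋₂=1):
  k=0: a=11, p=11, q=1
  k=1: a=2, p=23, q=2
  k=2: a=2, p=57, q=5
  k=3: a=2, p=137, q=12

137/12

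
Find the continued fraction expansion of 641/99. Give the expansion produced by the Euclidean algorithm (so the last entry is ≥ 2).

641 = 6*99 + 47
99 = 2*47 + 5
47 = 9*5 + 2
5 = 2*2 + 1
2 = 2*1 + 0  (stop)
So 641/99 = [6; 2, 9, 2, 2].

[6; 2, 9, 2, 2]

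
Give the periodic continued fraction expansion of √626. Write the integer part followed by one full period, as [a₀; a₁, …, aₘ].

a₀ = ⌊√626⌋ = 25.
With m₀=0, d₀=1 and mₖ₊₁ = dₖaₖ − mₖ, dₖ₊₁ = (n − mₖ₊₁²)/dₖ, aₖ₊₁ = ⌊(a₀+mₖ₊₁)/dₖ₊₁⌋:
  k=1: m=25, d=1, a=50
d=1 and a=2a₀=50 at k=1, so the next step gives (m, d) = (25, 1) again — its k=1 value — and the period has length 1.

[25; 50]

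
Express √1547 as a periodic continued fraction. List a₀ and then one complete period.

a₀ = ⌊√1547⌋ = 39.
With m₀=0, d₀=1 and mₖ₊₁ = dₖaₖ − mₖ, dₖ₊₁ = (n − mₖ₊₁²)/dₖ, aₖ₊₁ = ⌊(a₀+mₖ₊₁)/dₖ₊₁⌋:
  k=1: m=39, d=26, a=3
  k=2: m=39, d=1, a=78
d=1 and a=2a₀=78 at k=2, so the next step gives (m, d) = (39, 26) again — its k=1 value — and the period has length 2.

[39; 3, 78]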